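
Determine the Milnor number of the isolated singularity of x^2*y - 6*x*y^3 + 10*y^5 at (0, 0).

The Hessian of f at 0 has rank 0. Corank 2; j^3 = x^2*y has shape L^2 M (L != M), so D-series; mu = 6 gives D_6.

6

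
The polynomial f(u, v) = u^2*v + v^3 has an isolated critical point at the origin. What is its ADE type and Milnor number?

Type D4, Milnor number mu = 4.

The Hessian of f at 0 is [[0, 0], [0, 0]] with rank 0, so corank 2. A Groebner basis of the Jacobian ideal J(f) in C{u,v} is {v^3, u^2 + 3*v^2, u*v}; counting standard monomials gives mu = 4. Corank 2; j^3 = v*(u^2 + v^2) splits into three distinct lines over C (the quadratic factor has nonzero discriminant), so D_4.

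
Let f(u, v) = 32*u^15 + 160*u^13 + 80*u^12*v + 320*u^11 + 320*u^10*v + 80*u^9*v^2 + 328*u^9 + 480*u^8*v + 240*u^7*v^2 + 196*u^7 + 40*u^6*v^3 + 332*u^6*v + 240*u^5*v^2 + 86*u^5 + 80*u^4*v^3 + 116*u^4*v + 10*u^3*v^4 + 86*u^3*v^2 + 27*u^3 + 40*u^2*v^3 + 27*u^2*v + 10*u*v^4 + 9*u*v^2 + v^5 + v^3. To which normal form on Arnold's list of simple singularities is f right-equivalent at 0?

The Hessian of f at 0 has rank 0. Corank 2; j^3 = (3*u + v)^3 is a perfect cube, so E-series; the 5-jet and mu = 8 give E_8.

E_8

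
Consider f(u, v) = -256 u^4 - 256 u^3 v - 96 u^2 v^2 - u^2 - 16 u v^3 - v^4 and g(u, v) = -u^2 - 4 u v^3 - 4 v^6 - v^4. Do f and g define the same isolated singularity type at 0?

Yes.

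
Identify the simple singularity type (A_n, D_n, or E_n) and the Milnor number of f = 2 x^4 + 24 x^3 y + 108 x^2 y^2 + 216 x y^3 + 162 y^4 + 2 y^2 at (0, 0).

Type A3, Milnor number mu = 3.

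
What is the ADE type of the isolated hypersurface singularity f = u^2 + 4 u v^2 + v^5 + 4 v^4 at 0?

A_4

The Hessian of f at 0 has rank 1. Corank 1: A-series; mu = 4 gives A_4.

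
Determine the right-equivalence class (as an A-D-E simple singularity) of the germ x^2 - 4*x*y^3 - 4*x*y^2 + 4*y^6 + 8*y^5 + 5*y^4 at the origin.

The Hessian of f at 0 has rank 1. Corank 1: A-series; mu = 3 gives A_3.

A_3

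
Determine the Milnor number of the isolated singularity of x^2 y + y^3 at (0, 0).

The Hessian of f at 0 has rank 0. Corank 2; j^3 = y*(x^2 + y^2) splits into three distinct lines over C (the quadratic factor has nonzero discriminant), so D_4.

4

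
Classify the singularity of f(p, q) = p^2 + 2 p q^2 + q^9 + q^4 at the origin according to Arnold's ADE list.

A_8

The Hessian of f at 0 is [[2, 0], [0, 0]] with rank 1, so corank 1. A Groebner basis of the Jacobian ideal J(f) in C{p,q} is {p^4, p + q^2}; counting standard monomials gives mu = 8. Corank 1: A-series; mu = 8 gives A_8.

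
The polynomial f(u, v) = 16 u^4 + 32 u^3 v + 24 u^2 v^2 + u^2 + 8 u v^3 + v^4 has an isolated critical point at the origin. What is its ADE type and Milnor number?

Type A_3, Milnor number mu = 3.

The Hessian of f at 0 has rank 1. Corank 1: A-series; mu = 3 gives A_3.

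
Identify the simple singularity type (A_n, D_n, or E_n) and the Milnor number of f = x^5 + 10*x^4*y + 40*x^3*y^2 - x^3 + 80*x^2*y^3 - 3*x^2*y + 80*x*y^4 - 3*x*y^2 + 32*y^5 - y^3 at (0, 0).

The Hessian of f at 0 has rank 0. Corank 2; j^3 = -(x + y)^3 is a perfect cube, so E-series; the 5-jet and mu = 8 give E_8.

Type E_{8}, Milnor number mu = 8.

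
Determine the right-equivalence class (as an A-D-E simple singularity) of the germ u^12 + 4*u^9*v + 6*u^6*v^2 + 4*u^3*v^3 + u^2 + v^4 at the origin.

The Hessian of f at 0 has rank 1. Corank 1: A-series; mu = 3 gives A_3.

A_3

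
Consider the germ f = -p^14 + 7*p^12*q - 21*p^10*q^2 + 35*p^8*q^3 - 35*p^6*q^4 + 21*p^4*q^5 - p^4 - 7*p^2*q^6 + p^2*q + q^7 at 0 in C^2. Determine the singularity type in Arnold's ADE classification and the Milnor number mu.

Type D8, Milnor number mu = 8.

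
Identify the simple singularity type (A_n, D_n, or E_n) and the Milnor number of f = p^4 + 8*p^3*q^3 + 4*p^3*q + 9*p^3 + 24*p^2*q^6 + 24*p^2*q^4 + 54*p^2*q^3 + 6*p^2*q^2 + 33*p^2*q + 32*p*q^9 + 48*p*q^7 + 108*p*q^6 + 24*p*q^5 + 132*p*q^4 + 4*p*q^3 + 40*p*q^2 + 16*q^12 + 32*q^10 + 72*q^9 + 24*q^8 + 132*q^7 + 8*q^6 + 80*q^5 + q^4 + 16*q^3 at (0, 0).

Type D_{5}, Milnor number mu = 5.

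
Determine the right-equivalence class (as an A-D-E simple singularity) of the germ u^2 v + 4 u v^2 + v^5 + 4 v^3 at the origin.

D6

The Hessian of f at 0 has rank 0. Corank 2; j^3 = v*(u + 2*v)^2 has shape L^2 M (L != M), so D-series; mu = 6 gives D_6.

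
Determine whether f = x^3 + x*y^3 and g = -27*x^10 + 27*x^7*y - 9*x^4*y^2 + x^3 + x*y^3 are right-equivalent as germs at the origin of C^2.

Yes.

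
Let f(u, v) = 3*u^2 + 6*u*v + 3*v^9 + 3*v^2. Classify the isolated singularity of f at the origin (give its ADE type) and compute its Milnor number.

The Hessian of f at 0 is [[6, 6], [6, 6]] with rank 1, so corank 1. A Groebner basis of the Jacobian ideal J(f) in C{u,v} is {v^8, u + v}; counting standard monomials gives mu = 8. Corank 1: A-series; mu = 8 gives A_8.

Type A_8, Milnor number mu = 8.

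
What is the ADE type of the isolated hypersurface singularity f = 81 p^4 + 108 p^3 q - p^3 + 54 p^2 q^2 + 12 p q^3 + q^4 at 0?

The Hessian of f at 0 has rank 0. Corank 2; j^3 = -p^3 is a perfect cube, so E-series; the 4-jet and mu = 6 give E_6.

E_6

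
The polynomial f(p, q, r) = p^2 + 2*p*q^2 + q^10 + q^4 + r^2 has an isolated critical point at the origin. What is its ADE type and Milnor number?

The Hessian of f at 0 has rank 2. Corank 1: A-series; mu = 9 gives A_9.

Type A9, Milnor number mu = 9.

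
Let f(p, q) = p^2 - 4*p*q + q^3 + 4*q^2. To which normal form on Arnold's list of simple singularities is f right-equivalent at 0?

A_2

The Hessian of f at 0 is [[2, -4], [-4, 8]] with rank 1, so corank 1. A Groebner basis of the Jacobian ideal J(f) in C{p,q} is {q^2, p - 2*q}; counting standard monomials gives mu = 2. Corank 1: A-series; mu = 2 gives A_2.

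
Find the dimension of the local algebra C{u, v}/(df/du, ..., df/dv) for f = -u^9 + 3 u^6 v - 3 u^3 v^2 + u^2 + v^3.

2

The Hessian of f at 0 is [[2, 0], [0, 0]] with rank 1, so corank 1. A Groebner basis of the Jacobian ideal J(f) in C{u,v} is {v^2, u}; counting standard monomials gives mu = 2. Corank 1: A-series; mu = 2 gives A_2.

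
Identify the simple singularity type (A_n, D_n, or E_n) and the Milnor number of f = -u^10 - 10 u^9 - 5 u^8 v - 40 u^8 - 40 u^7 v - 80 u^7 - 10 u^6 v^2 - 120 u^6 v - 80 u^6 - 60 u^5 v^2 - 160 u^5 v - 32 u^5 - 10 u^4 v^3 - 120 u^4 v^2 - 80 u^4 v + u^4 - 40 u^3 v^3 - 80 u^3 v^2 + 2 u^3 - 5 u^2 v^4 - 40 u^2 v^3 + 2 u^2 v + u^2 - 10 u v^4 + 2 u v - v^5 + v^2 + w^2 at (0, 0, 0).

Type A_4, Milnor number mu = 4.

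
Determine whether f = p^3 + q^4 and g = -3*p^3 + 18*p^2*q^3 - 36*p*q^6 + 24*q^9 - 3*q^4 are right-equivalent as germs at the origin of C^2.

Yes.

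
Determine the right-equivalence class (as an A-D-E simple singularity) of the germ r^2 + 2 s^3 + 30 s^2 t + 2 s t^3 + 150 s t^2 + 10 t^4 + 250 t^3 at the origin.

E7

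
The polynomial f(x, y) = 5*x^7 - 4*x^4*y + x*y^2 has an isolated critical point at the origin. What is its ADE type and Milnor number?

The Hessian of f at 0 has rank 0. Corank 2; j^3 = x*y^2 has shape L^2 M (L != M), so D-series; mu = 8 gives D_8.

Type D8, Milnor number mu = 8.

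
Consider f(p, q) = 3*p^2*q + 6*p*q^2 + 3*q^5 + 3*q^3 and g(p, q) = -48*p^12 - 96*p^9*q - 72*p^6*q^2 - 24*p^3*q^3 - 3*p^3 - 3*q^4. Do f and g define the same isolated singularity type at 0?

The Hessian of f at 0 has rank 0. Corank 2; j^3 = 3*q*(p + q)^2 has shape L^2 M (L != M), so D-series; mu = 6 gives D_6. The Hessian of g at 0 has rank 0. Corank 2; j^3 = -3*p^3 is a perfect cube, so E-series; the 4-jet and mu = 6 give E_6. f is D_6 but g is E_6, hence not right-equivalent.

No.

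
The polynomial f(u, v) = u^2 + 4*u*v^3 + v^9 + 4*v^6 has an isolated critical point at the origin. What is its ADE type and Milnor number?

The Hessian of f at 0 is [[2, 0], [0, 0]] with rank 1, so corank 1. A Groebner basis of the Jacobian ideal J(f) in C{u,v} is {u^2*v^2, u^3, u/2 + v^3}; counting standard monomials gives mu = 8. Corank 1: A-series; mu = 8 gives A_8.

Type A_{8}, Milnor number mu = 8.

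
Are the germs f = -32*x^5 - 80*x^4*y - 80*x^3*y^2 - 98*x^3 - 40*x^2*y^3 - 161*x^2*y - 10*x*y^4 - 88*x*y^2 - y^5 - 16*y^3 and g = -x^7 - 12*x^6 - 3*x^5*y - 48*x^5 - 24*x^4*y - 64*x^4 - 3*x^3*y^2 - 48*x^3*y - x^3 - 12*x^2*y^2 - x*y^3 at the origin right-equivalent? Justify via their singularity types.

No.

The Hessian of f at 0 has rank 0. Corank 2; j^3 = -(2*x + y)*(7*x + 4*y)^2 has shape L^2 M (L != M), so D-series; mu = 6 gives D_6. The Hessian of g at 0 has rank 0. Corank 2; j^3 = -x^3 is a perfect cube, so E-series; the 4-jet and mu = 7 give E_7. f is D_6 but g is E_7, hence not right-equivalent.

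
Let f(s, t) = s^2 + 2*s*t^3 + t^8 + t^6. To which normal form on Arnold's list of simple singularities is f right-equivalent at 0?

The Hessian of f at 0 has rank 1. Corank 1: A-series; mu = 7 gives A_7.

A_7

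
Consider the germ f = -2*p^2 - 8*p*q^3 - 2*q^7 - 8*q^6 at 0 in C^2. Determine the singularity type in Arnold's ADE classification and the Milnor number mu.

Type A_{6}, Milnor number mu = 6.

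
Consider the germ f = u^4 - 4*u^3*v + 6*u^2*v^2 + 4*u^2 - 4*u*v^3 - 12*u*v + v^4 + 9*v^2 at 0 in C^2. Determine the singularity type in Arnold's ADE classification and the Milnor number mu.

Type A_3, Milnor number mu = 3.

The Hessian of f at 0 is [[8, -12], [-12, 18]] with rank 1, so corank 1. A Groebner basis of the Jacobian ideal J(f) in C{u,v} is {v^3, u - 3*v/2}; counting standard monomials gives mu = 3. Corank 1: A-series; mu = 3 gives A_3.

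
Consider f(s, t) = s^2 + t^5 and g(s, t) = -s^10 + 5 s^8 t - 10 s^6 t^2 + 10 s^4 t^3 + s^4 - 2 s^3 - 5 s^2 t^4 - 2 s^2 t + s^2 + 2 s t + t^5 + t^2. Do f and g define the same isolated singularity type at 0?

Yes.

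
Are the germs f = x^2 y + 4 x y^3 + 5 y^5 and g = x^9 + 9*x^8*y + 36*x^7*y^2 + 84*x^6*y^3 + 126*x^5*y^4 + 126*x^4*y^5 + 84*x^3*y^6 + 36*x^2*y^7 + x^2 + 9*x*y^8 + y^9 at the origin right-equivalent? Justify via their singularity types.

No.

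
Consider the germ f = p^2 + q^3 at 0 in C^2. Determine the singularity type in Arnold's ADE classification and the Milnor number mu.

Type A_{2}, Milnor number mu = 2.

The Hessian of f at 0 is [[2, 0], [0, 0]] with rank 1, so corank 1. A Groebner basis of the Jacobian ideal J(f) in C{p,q} is {q^2, p}; counting standard monomials gives mu = 2. Corank 1: A-series; mu = 2 gives A_2.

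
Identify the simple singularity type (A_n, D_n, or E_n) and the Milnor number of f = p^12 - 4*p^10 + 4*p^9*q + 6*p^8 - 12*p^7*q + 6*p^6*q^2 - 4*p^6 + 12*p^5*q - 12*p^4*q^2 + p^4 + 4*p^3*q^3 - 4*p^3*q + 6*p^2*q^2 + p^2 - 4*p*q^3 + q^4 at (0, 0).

The Hessian of f at 0 is [[2, 0], [0, 0]] with rank 1, so corank 1. A Groebner basis of the Jacobian ideal J(f) in C{p,q} is {q^3, p}; counting standard monomials gives mu = 3. Corank 1: A-series; mu = 3 gives A_3.

Type A_{3}, Milnor number mu = 3.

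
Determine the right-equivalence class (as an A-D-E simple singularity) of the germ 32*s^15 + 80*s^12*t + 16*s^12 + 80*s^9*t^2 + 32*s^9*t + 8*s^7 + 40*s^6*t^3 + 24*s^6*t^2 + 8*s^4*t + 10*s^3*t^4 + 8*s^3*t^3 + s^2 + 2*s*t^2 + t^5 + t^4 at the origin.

A4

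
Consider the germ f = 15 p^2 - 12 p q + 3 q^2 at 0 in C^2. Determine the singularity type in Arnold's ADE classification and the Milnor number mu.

Type A1, Milnor number mu = 1.

The Hessian of f at 0 has rank 2. Corank 0: nondegenerate Morse point, so A_1.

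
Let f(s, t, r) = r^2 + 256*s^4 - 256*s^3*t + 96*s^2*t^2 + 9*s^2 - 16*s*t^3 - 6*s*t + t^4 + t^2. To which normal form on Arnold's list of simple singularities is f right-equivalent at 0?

The Hessian of f at 0 has rank 2. Corank 1: A-series; mu = 3 gives A_3.

A3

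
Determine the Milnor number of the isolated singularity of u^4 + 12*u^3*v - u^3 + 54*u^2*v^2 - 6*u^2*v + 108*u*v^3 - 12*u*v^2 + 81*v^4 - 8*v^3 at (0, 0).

The Hessian of f at 0 has rank 0. Corank 2; j^3 = -(u + 2*v)^3 is a perfect cube, so E-series; the 4-jet and mu = 6 give E_6.

6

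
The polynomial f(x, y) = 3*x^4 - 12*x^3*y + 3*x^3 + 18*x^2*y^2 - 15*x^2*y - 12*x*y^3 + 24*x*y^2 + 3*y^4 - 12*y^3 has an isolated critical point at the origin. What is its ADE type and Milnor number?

The Hessian of f at 0 has rank 0. Corank 2; j^3 = 3*(x - 2*y)^2*(x - y) has shape L^2 M (L != M), so D-series; mu = 5 gives D_5.

Type D_{5}, Milnor number mu = 5.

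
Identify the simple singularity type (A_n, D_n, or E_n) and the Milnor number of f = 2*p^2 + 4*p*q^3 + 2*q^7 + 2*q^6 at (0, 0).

The Hessian of f at 0 has rank 1. Corank 1: A-series; mu = 6 gives A_6.

Type A_6, Milnor number mu = 6.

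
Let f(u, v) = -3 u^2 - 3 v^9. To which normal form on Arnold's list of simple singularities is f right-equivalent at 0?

A8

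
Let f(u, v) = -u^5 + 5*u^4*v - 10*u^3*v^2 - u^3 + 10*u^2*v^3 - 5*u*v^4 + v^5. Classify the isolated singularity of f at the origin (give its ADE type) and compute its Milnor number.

Type E_{8}, Milnor number mu = 8.

The Hessian of f at 0 has rank 0. Corank 2; j^3 = -u^3 is a perfect cube, so E-series; the 5-jet and mu = 8 give E_8.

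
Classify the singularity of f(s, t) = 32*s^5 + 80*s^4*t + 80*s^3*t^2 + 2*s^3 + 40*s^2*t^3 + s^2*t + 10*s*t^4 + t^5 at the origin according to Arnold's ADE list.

D6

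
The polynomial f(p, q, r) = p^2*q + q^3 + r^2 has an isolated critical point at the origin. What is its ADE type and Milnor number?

The Hessian of f at 0 has rank 1. Corank 2; j^3 = q*(p^2 + q^2) splits into three distinct lines over C (the quadratic factor has nonzero discriminant), so D_4.

Type D_{4}, Milnor number mu = 4.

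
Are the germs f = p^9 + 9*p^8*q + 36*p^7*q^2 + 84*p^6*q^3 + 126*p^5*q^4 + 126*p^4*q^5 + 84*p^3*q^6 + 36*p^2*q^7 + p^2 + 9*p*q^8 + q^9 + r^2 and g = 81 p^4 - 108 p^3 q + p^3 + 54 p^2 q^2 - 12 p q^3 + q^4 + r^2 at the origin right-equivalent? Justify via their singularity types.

The Hessian of f at 0 has rank 2. Corank 1: A-series; mu = 8 gives A_8. The Hessian of g at 0 has rank 1. Corank 2; j^3 = p^3 is a perfect cube, so E-series; the 4-jet and mu = 6 give E_6. f is A_8 but g is E_6, hence not right-equivalent.

No.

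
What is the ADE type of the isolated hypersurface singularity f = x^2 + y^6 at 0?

A_5

The Hessian of f at 0 has rank 1. Corank 1: A-series; mu = 5 gives A_5.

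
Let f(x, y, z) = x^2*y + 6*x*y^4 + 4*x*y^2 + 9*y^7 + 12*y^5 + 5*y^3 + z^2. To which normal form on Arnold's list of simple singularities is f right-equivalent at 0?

D_{4}

The Hessian of f at 0 has rank 1. Corank 2; j^3 = y*(x^2 + 4*x*y + 5*y^2) splits into three distinct lines over C (the quadratic factor has nonzero discriminant), so D_4.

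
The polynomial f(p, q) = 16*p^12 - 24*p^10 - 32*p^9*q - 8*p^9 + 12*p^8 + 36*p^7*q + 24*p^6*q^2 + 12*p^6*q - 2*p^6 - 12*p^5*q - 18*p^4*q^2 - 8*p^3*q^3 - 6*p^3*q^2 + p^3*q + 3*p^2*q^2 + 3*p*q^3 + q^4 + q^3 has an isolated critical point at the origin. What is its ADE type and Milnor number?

Type E_{7}, Milnor number mu = 7.

The Hessian of f at 0 has rank 0. Corank 2; j^3 = q^3 is a perfect cube, so E-series; the 4-jet and mu = 7 give E_7.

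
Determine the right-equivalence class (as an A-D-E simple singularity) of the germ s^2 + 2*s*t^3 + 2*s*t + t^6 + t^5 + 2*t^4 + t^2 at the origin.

A4

The Hessian of f at 0 is [[2, 2], [2, 2]] with rank 1, so corank 1. A Groebner basis of the Jacobian ideal J(f) in C{s,t} is {s + t^3 + t, s^2 - t^2, s*t + t^2}; counting standard monomials gives mu = 4. Corank 1: A-series; mu = 4 gives A_4.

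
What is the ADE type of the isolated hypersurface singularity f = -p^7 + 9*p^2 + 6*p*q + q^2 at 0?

A6

The Hessian of f at 0 has rank 1. Corank 1: A-series; mu = 6 gives A_6.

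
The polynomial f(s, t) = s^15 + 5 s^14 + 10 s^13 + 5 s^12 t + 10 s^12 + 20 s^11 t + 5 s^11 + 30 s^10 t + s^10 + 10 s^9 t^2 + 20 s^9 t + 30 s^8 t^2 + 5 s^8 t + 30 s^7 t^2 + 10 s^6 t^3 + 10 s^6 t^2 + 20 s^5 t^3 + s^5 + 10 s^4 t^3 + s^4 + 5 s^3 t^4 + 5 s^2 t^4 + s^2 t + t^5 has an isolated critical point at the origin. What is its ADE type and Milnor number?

Type D_{6}, Milnor number mu = 6.

The Hessian of f at 0 has rank 0. Corank 2; j^3 = s^2*t has shape L^2 M (L != M), so D-series; mu = 6 gives D_6.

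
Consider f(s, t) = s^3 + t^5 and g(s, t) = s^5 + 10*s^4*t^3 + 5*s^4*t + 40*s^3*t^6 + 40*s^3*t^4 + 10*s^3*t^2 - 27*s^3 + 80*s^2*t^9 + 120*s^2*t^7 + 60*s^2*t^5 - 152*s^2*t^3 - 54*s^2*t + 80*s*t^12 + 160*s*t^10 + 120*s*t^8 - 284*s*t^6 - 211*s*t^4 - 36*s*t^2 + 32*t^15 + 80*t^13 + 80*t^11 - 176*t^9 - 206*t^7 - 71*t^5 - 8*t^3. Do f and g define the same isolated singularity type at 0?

Yes.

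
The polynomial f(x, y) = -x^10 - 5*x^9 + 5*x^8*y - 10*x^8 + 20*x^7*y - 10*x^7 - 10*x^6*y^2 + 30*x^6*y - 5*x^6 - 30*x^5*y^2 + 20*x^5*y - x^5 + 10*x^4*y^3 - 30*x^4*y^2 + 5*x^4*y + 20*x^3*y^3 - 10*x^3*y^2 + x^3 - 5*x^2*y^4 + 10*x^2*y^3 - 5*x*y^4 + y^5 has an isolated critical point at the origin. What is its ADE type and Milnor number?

The Hessian of f at 0 has rank 0. Corank 2; j^3 = x^3 is a perfect cube, so E-series; the 5-jet and mu = 8 give E_8.

Type E_{8}, Milnor number mu = 8.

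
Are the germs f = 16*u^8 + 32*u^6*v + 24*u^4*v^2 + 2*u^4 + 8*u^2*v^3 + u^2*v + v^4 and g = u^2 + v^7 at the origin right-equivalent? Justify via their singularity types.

No.

The Hessian of f at 0 has rank 0. Corank 2; j^3 = u^2*v has shape L^2 M (L != M), so D-series; mu = 5 gives D_5. The Hessian of g at 0 has rank 1. Corank 1: A-series; mu = 6 gives A_6. f is D_5 but g is A_6, hence not right-equivalent.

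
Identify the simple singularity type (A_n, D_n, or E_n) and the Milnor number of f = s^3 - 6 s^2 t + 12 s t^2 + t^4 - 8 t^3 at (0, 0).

Type E_6, Milnor number mu = 6.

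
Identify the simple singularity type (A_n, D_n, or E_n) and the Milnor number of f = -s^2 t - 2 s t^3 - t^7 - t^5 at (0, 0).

Type D8, Milnor number mu = 8.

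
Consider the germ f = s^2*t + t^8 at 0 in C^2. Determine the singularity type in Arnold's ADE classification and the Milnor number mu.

The Hessian of f at 0 has rank 0. Corank 2; j^3 = s^2*t has shape L^2 M (L != M), so D-series; mu = 9 gives D_9.

Type D_9, Milnor number mu = 9.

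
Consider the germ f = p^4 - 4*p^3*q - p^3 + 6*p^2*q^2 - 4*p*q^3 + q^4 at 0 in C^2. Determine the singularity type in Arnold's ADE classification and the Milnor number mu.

The Hessian of f at 0 is [[0, 0], [0, 0]] with rank 0, so corank 2. A Groebner basis of the Jacobian ideal J(f) in C{p,q} is {q^4, p*q^2 - q^3/3, p^2}; counting standard monomials gives mu = 6. Corank 2; j^3 = -p^3 is a perfect cube, so E-series; the 4-jet and mu = 6 give E_6.

Type E6, Milnor number mu = 6.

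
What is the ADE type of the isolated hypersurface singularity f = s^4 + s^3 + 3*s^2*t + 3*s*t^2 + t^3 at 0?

E_{6}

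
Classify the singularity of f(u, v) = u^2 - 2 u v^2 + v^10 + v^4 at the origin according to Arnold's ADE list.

A9

The Hessian of f at 0 has rank 1. Corank 1: A-series; mu = 9 gives A_9.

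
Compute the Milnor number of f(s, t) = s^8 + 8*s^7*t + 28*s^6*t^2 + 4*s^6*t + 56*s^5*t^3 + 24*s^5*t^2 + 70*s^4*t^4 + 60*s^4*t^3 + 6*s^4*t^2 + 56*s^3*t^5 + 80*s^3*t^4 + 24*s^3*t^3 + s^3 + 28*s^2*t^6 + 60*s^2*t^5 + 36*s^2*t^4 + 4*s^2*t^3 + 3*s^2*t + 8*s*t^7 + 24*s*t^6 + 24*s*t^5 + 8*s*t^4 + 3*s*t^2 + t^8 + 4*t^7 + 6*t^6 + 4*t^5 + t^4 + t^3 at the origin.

The Hessian of f at 0 is [[0, 0], [0, 0]] with rank 0, so corank 2. A Groebner basis of the Jacobian ideal J(f) in C{s,t} is {t^3, s^2 + 2*s*t + t^2}; counting standard monomials gives mu = 6. Corank 2; j^3 = (s + t)^3 is a perfect cube, so E-series; the 4-jet and mu = 6 give E_6.

6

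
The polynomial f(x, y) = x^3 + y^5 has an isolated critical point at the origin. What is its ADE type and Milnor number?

Type E_{8}, Milnor number mu = 8.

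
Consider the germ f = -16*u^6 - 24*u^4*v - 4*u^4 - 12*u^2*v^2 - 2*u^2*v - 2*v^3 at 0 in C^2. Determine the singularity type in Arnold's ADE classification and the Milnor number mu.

Type D_4, Milnor number mu = 4.

The Hessian of f at 0 has rank 0. Corank 2; j^3 = -2*v*(u^2 + v^2) splits into three distinct lines over C (the quadratic factor has nonzero discriminant), so D_4.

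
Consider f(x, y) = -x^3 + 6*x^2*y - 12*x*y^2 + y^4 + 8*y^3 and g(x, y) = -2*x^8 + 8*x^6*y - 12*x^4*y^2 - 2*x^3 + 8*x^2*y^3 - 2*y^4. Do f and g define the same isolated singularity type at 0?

Yes.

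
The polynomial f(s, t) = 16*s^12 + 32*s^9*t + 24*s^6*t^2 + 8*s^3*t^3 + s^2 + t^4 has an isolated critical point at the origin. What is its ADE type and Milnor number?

The Hessian of f at 0 is [[2, 0], [0, 0]] with rank 1, so corank 1. A Groebner basis of the Jacobian ideal J(f) in C{s,t} is {t^3, s}; counting standard monomials gives mu = 3. Corank 1: A-series; mu = 3 gives A_3.

Type A3, Milnor number mu = 3.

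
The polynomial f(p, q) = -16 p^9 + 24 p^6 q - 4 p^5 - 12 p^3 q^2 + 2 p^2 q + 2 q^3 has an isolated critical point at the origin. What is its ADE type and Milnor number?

Type D_4, Milnor number mu = 4.

The Hessian of f at 0 is [[0, 0], [0, 0]] with rank 0, so corank 2. A Groebner basis of the Jacobian ideal J(f) in C{p,q} is {q^3, p^2 + 3*q^2, p*q}; counting standard monomials gives mu = 4. Corank 2; j^3 = 2*q*(p^2 + q^2) splits into three distinct lines over C (the quadratic factor has nonzero discriminant), so D_4.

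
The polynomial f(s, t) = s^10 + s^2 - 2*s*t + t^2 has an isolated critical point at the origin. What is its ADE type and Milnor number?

Type A_{9}, Milnor number mu = 9.

The Hessian of f at 0 has rank 1. Corank 1: A-series; mu = 9 gives A_9.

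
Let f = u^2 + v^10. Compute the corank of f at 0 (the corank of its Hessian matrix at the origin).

1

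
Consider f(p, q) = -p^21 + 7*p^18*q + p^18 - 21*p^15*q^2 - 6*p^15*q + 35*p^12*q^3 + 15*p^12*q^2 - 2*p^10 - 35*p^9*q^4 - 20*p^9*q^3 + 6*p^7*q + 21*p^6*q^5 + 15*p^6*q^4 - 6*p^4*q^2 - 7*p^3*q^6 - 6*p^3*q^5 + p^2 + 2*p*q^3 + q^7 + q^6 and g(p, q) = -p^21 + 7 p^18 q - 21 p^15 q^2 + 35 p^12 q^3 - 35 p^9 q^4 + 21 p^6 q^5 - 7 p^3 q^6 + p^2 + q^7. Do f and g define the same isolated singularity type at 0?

Yes.

The Hessian of f at 0 has rank 1. Corank 1: A-series; mu = 6 gives A_6. The Hessian of g at 0 has rank 1. Corank 1: A-series; mu = 6 gives A_6. Both have type A_6, hence right-equivalent.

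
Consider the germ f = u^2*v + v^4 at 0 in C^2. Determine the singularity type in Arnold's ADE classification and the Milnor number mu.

Type D_5, Milnor number mu = 5.

The Hessian of f at 0 is [[0, 0], [0, 0]] with rank 0, so corank 2. A Groebner basis of the Jacobian ideal J(f) in C{u,v} is {u^3, u^2/4 + v^3, u*v}; counting standard monomials gives mu = 5. Corank 2; j^3 = u^2*v has shape L^2 M (L != M), so D-series; mu = 5 gives D_5.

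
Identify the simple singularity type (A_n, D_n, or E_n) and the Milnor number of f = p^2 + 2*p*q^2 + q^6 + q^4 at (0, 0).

Type A5, Milnor number mu = 5.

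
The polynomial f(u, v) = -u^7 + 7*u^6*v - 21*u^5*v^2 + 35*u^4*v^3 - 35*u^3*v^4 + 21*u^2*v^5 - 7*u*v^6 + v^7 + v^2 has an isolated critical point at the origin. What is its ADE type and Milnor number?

The Hessian of f at 0 has rank 1. Corank 1: A-series; mu = 6 gives A_6.

Type A6, Milnor number mu = 6.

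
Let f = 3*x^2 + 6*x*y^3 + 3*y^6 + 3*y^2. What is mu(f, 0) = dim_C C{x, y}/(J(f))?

1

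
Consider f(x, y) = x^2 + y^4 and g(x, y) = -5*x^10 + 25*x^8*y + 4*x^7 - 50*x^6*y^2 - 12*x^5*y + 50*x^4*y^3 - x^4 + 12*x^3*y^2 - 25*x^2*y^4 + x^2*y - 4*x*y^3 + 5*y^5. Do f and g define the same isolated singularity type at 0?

No.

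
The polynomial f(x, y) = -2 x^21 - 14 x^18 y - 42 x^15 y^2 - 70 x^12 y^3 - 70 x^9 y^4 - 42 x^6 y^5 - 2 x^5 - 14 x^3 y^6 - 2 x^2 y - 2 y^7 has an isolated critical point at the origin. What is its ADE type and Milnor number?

Type D8, Milnor number mu = 8.

The Hessian of f at 0 has rank 0. Corank 2; j^3 = -2*x^2*y has shape L^2 M (L != M), so D-series; mu = 8 gives D_8.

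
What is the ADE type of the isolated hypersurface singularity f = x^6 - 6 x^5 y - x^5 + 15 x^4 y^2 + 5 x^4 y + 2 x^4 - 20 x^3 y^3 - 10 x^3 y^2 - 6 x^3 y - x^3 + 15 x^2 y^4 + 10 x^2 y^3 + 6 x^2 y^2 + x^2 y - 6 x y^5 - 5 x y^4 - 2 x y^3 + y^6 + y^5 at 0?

D7

The Hessian of f at 0 is [[0, 0], [0, 0]] with rank 0, so corank 2. A Groebner basis of the Jacobian ideal J(f) in C{x,y} is {-x^2/21 + 10*x*y/21 + y^4 - 10*y^3/21, x^3, x^2*y + 2*x^2/21 + x*y/21 - y^3/21, -5*x^2/21 + x*y^2 + 8*x*y/21 - 8*y^3/21}; counting standard monomials gives mu = 7. Corank 2; j^3 = -x^2*(x - y) has shape L^2 M (L != M), so D-series; mu = 7 gives D_7.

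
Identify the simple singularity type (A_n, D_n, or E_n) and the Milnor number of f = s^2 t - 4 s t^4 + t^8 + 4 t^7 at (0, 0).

Type D9, Milnor number mu = 9.

The Hessian of f at 0 is [[0, 0], [0, 0]] with rank 0, so corank 2. A Groebner basis of the Jacobian ideal J(f) in C{s,t} is {s^2*t^2, -s^2*t - s^2/2 + s*t^3, -s*t/2 + t^4, s^3}; counting standard monomials gives mu = 9. Corank 2; j^3 = s^2*t has shape L^2 M (L != M), so D-series; mu = 9 gives D_9.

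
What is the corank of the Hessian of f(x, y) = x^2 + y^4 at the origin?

1

The Hessian at 0 is [[2, 0], [0, 0]] of rank 1; hence corank 1.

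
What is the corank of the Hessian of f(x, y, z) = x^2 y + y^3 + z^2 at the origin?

Hessian at 0 has rank 1.

2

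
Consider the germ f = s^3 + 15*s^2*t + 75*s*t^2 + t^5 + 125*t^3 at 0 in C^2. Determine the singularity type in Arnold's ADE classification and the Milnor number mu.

Type E_{8}, Milnor number mu = 8.

The Hessian of f at 0 is [[0, 0], [0, 0]] with rank 0, so corank 2. A Groebner basis of the Jacobian ideal J(f) in C{s,t} is {t^4, s^2 + 10*s*t + 25*t^2}; counting standard monomials gives mu = 8. Corank 2; j^3 = (s + 5*t)^3 is a perfect cube, so E-series; the 5-jet and mu = 8 give E_8.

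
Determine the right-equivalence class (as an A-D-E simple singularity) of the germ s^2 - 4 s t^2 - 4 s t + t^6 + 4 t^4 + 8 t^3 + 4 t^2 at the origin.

A_5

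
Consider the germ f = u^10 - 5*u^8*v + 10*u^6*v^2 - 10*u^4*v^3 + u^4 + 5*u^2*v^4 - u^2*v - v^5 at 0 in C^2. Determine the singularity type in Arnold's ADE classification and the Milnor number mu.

Type D6, Milnor number mu = 6.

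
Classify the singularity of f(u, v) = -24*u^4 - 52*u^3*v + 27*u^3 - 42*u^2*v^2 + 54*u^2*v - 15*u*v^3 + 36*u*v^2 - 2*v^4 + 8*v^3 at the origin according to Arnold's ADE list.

The Hessian of f at 0 is [[0, 0], [0, 0]] with rank 0, so corank 2. A Groebner basis of the Jacobian ideal J(f) in C{u,v} is {19683*u^2/4 + 6561*u*v + v^4 + 27*v^3/4 + 2187*v^2, u^3 - 189*u^2/2 - 126*u*v + v^3/6 - 42*v^2, u^2*v + 405*u^2/4 + 135*u*v - 11*v^3/36 + 45*v^2, -81*u^2 + u*v^2 - 108*u*v + 5*v^3/9 - 36*v^2}; counting standard monomials gives mu = 7. Corank 2; j^3 = (3*u + 2*v)^3 is a perfect cube, so E-series; the 4-jet and mu = 7 give E_7.

E_7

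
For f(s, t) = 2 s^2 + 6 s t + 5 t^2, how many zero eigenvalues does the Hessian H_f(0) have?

Hessian at 0 has rank 2.

0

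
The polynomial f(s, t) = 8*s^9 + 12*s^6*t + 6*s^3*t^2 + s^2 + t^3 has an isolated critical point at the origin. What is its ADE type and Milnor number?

Type A2, Milnor number mu = 2.

The Hessian of f at 0 has rank 1. Corank 1: A-series; mu = 2 gives A_2.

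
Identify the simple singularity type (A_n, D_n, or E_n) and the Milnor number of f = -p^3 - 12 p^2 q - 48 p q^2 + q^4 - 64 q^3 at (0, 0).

The Hessian of f at 0 has rank 0. Corank 2; j^3 = -(p + 4*q)^3 is a perfect cube, so E-series; the 4-jet and mu = 6 give E_6.

Type E_6, Milnor number mu = 6.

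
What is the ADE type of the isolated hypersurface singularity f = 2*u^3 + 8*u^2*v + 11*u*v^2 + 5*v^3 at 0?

D_{4}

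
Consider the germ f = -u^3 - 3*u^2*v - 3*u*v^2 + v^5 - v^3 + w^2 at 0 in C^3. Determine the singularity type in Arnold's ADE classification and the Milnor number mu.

Type E_8, Milnor number mu = 8.

The Hessian of f at 0 is [[0, 0, 0], [0, 0, 0], [0, 0, 2]] with rank 1, so corank 2. A Groebner basis of the Jacobian ideal J(f) in C{u,v,w} is {v^4, u^2 + 2*u*v + v^2, w}; counting standard monomials gives mu = 8. Corank 2; j^3 = -(u + v)^3 is a perfect cube, so E-series; the 5-jet and mu = 8 give E_8.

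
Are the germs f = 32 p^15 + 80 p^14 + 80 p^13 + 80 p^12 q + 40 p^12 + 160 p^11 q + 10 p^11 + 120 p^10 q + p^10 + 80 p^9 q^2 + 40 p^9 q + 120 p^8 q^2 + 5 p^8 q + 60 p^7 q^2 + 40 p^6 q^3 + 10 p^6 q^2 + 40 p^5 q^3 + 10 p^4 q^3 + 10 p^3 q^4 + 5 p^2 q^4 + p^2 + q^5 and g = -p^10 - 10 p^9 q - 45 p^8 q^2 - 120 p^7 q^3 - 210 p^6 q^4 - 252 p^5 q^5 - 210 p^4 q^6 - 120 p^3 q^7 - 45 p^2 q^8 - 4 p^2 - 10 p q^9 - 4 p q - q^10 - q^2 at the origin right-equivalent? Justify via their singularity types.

No.

The Hessian of f at 0 is [[2, 0], [0, 0]] with rank 1, so corank 1. A Groebner basis of the Jacobian ideal J(f) in C{p,q} is {q^4, p}; counting standard monomials gives mu = 4. Corank 1: A-series; mu = 4 gives A_4. The Hessian of g at 0 is [[-8, -4], [-4, -2]] with rank 1, so corank 1. A Groebner basis of the Jacobian ideal J(g) in C{p,q} is {q^9, p + q/2}; counting standard monomials gives mu = 9. Corank 1: A-series; mu = 9 gives A_9. f is A_4 but g is A_9, hence not right-equivalent.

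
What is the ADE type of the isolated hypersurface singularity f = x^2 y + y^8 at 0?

D_{9}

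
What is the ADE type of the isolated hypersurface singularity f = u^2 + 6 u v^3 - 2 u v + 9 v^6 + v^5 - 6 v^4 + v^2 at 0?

A_{4}

The Hessian of f at 0 is [[2, -2], [-2, 2]] with rank 1, so corank 1. A Groebner basis of the Jacobian ideal J(f) in C{u,v} is {u/3 + v^3 - v/3, u^2 - v^2, u*v - v^2}; counting standard monomials gives mu = 4. Corank 1: A-series; mu = 4 gives A_4.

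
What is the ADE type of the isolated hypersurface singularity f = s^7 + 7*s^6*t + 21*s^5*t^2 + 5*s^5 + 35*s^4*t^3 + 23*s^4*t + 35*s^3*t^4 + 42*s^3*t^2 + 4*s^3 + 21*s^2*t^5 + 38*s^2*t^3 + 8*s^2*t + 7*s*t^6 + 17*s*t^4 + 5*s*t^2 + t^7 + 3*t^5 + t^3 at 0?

D_6

The Hessian of f at 0 has rank 0. Corank 2; j^3 = (s + t)*(2*s + t)^2 has shape L^2 M (L != M), so D-series; mu = 6 gives D_6.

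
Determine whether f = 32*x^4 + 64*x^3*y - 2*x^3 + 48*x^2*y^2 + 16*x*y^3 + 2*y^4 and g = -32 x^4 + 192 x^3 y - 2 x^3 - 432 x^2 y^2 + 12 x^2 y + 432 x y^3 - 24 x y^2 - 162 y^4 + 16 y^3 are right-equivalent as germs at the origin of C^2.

The Hessian of f at 0 is [[0, 0], [0, 0]] with rank 0, so corank 2. A Groebner basis of the Jacobian ideal J(f) in C{x,y} is {y^4, x*y^2 + y^3/6, x^2}; counting standard monomials gives mu = 6. Corank 2; j^3 = -2*x^3 is a perfect cube, so E-series; the 4-jet and mu = 6 give E_6. The Hessian of g at 0 is [[0, 0], [0, 0]] with rank 0, so corank 2. A Groebner basis of the Jacobian ideal J(g) in C{x,y} is {y^4, x*y^2 - 11*y^3/6, x^2 - 4*x*y + 4*y^2}; counting standard monomials gives mu = 6. Corank 2; j^3 = -2*(x - 2*y)^3 is a perfect cube, so E-series; the 4-jet and mu = 6 give E_6. Both have type E_6, hence right-equivalent.

Yes.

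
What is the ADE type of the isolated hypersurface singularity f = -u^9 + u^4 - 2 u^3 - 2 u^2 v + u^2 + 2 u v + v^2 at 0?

A_{8}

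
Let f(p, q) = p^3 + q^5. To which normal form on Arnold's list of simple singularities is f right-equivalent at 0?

The Hessian of f at 0 is [[0, 0], [0, 0]] with rank 0, so corank 2. A Groebner basis of the Jacobian ideal J(f) in C{p,q} is {q^4, p^2}; counting standard monomials gives mu = 8. Corank 2; j^3 = p^3 is a perfect cube, so E-series; the 5-jet and mu = 8 give E_8.

E_{8}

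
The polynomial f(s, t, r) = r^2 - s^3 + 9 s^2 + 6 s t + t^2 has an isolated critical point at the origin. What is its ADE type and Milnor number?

Type A_{2}, Milnor number mu = 2.

The Hessian of f at 0 is [[18, 6, 0], [6, 2, 0], [0, 0, 2]] with rank 2, so corank 1. A Groebner basis of the Jacobian ideal J(f) in C{s,t,r} is {t^2, s + t/3, r}; counting standard monomials gives mu = 2. Corank 1: A-series; mu = 2 gives A_2.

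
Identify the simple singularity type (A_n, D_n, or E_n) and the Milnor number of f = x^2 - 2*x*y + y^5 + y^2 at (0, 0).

Type A_{4}, Milnor number mu = 4.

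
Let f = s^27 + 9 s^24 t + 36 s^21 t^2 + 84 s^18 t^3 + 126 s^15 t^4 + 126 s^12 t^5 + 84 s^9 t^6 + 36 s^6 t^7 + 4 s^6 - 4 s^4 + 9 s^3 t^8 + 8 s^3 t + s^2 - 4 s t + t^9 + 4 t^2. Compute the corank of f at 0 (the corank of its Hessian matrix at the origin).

The Hessian at 0 is [[2, -4], [-4, 8]] of rank 1; hence corank 1.

1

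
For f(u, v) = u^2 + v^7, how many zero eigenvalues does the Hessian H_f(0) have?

Hessian at 0 has rank 1.

1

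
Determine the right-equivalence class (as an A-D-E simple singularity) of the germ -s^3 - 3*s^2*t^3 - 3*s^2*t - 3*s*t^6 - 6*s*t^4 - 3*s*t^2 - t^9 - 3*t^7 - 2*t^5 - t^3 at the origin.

E_{8}

The Hessian of f at 0 is [[0, 0], [0, 0]] with rank 0, so corank 2. A Groebner basis of the Jacobian ideal J(f) in C{s,t} is {s^2/2 + s*t^3 + s*t + t^2/2, t^4, s^3 - 3*s*t^2 - 2*t^3, s^2*t + 2*s*t^2 + t^3}; counting standard monomials gives mu = 8. Corank 2; j^3 = -(s + t)^3 is a perfect cube, so E-series; the 5-jet and mu = 8 give E_8.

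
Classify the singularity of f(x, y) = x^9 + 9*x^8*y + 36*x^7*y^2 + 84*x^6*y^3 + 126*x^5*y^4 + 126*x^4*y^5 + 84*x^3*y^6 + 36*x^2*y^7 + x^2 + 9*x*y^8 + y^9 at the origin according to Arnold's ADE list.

A_8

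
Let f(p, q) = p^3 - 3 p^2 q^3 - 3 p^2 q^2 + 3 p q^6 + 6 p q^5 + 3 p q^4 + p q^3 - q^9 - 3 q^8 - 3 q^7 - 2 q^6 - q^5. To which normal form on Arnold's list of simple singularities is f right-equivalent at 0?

E_7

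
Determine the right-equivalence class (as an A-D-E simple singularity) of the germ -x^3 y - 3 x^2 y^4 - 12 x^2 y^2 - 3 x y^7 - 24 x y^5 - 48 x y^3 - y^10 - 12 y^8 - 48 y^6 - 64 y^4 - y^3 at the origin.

The Hessian of f at 0 is [[0, 0], [0, 0]] with rank 0, so corank 2. A Groebner basis of the Jacobian ideal J(f) in C{x,y} is {x^3 - 48*x*y^2 + 3*y^2, x^2*y + 8*x*y^2, y^3}; counting standard monomials gives mu = 7. Corank 2; j^3 = -y^3 is a perfect cube, so E-series; the 4-jet and mu = 7 give E_7.

E7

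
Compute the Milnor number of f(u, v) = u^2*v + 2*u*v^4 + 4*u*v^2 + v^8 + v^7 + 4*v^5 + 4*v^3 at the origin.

9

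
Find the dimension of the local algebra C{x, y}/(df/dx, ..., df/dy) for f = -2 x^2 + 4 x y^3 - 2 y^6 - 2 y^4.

3

The Hessian of f at 0 has rank 1. Corank 1: A-series; mu = 3 gives A_3.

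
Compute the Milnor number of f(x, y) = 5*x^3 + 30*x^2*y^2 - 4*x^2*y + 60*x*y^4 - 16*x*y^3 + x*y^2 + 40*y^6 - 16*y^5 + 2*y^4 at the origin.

4

The Hessian of f at 0 has rank 0. Corank 2; j^3 = x*(5*x^2 - 4*x*y + y^2) splits into three distinct lines over C (the quadratic factor has nonzero discriminant), so D_4.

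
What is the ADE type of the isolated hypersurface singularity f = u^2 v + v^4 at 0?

D5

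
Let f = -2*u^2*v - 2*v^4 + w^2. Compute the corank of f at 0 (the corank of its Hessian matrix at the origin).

2

Hessian at 0 has rank 1.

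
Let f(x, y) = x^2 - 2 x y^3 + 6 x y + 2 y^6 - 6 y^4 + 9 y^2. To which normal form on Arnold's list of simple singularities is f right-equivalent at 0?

A_5

The Hessian of f at 0 has rank 1. Corank 1: A-series; mu = 5 gives A_5.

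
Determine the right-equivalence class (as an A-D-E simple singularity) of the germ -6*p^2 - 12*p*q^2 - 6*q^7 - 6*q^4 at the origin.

A6

The Hessian of f at 0 is [[-12, 0], [0, 0]] with rank 1, so corank 1. A Groebner basis of the Jacobian ideal J(f) in C{p,q} is {p^3, p + q^2}; counting standard monomials gives mu = 6. Corank 1: A-series; mu = 6 gives A_6.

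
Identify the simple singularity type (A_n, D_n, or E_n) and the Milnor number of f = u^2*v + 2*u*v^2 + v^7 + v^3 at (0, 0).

Type D8, Milnor number mu = 8.

The Hessian of f at 0 is [[0, 0], [0, 0]] with rank 0, so corank 2. A Groebner basis of the Jacobian ideal J(f) in C{u,v} is {u^2/7 + v^6 - v^2/7, u^3 + v^3, u*v + v^2}; counting standard monomials gives mu = 8. Corank 2; j^3 = v*(u + v)^2 has shape L^2 M (L != M), so D-series; mu = 8 gives D_8.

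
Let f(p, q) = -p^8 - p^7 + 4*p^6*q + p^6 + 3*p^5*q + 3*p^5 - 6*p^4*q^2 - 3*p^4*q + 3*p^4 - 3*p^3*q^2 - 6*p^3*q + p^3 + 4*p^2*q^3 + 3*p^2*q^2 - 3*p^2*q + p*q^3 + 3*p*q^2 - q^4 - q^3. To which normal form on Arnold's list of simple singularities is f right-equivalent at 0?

The Hessian of f at 0 is [[0, 0], [0, 0]] with rank 0, so corank 2. A Groebner basis of the Jacobian ideal J(f) in C{p,q} is {-3*p^2/10 + 3*p*q/5 + q^4 - q^3/10 - 3*q^2/10, p^3 + 6*p^2/5 - 12*p*q/5 - 3*q^3/5 + 6*q^2/5, p^2*q + 7*p^2/10 - 7*p*q/5 - 23*q^3/30 + 7*q^2/10, 3*p^2/10 + p*q^2 - 3*p*q/5 - 9*q^3/10 + 3*q^2/10}; counting standard monomials gives mu = 7. Corank 2; j^3 = (p - q)^3 is a perfect cube, so E-series; the 4-jet and mu = 7 give E_7.

E_7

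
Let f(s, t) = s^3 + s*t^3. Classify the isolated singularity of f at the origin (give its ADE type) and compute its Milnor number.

The Hessian of f at 0 is [[0, 0], [0, 0]] with rank 0, so corank 2. A Groebner basis of the Jacobian ideal J(f) in C{s,t} is {s^3, s*t^2, 3*s^2 + t^3}; counting standard monomials gives mu = 7. Corank 2; j^3 = s^3 is a perfect cube, so E-series; the 4-jet and mu = 7 give E_7.

Type E_7, Milnor number mu = 7.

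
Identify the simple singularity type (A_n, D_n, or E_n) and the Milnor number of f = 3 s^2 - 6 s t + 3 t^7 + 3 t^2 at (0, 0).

The Hessian of f at 0 has rank 1. Corank 1: A-series; mu = 6 gives A_6.

Type A_{6}, Milnor number mu = 6.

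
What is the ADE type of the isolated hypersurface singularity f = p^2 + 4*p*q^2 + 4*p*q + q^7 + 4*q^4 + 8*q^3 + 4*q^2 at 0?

The Hessian of f at 0 is [[2, 4], [4, 8]] with rank 1, so corank 1. A Groebner basis of the Jacobian ideal J(f) in C{p,q} is {p^3 + 6*p^2*q - 6*p^2 - 16*p*q + 4*p + 8*q, p/2 + q^2 + q}; counting standard monomials gives mu = 6. Corank 1: A-series; mu = 6 gives A_6.

A6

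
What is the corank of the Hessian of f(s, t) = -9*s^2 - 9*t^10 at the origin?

1

The Hessian at 0 is [[-18, 0], [0, 0]] of rank 1; hence corank 1.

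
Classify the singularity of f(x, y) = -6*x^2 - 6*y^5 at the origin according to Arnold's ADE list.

The Hessian of f at 0 is [[-12, 0], [0, 0]] with rank 1, so corank 1. A Groebner basis of the Jacobian ideal J(f) in C{x,y} is {y^4, x}; counting standard monomials gives mu = 4. Corank 1: A-series; mu = 4 gives A_4.

A4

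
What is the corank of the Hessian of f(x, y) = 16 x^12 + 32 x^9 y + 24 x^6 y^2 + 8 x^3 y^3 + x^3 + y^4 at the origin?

2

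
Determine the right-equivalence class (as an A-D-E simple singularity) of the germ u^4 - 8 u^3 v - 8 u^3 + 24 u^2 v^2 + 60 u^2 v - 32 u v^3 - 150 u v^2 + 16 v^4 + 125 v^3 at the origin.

The Hessian of f at 0 has rank 0. Corank 2; j^3 = -(2*u - 5*v)^3 is a perfect cube, so E-series; the 4-jet and mu = 6 give E_6.

E6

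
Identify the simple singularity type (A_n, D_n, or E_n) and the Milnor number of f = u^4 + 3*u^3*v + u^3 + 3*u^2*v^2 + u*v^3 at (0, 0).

Type E_7, Milnor number mu = 7.

The Hessian of f at 0 is [[0, 0], [0, 0]] with rank 0, so corank 2. A Groebner basis of the Jacobian ideal J(f) in C{u,v} is {3*u^2 + v^4 + v^3, u^3, u^2*v - u^2 - v^3/3, 2*u^2 + u*v^2 + 2*v^3/3}; counting standard monomials gives mu = 7. Corank 2; j^3 = u^3 is a perfect cube, so E-series; the 4-jet and mu = 7 give E_7.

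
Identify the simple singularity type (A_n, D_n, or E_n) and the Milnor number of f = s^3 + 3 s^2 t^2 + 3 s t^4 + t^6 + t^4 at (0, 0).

Type E6, Milnor number mu = 6.

The Hessian of f at 0 is [[0, 0], [0, 0]] with rank 0, so corank 2. A Groebner basis of the Jacobian ideal J(f) in C{s,t} is {s^3, s^2*t, s^2/2 + s*t^2, t^3}; counting standard monomials gives mu = 6. Corank 2; j^3 = s^3 is a perfect cube, so E-series; the 4-jet and mu = 6 give E_6.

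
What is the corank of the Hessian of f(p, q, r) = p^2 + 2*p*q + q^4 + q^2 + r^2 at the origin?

1

The Hessian at 0 is [[2, 2, 0], [2, 2, 0], [0, 0, 2]] of rank 2; hence corank 1.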